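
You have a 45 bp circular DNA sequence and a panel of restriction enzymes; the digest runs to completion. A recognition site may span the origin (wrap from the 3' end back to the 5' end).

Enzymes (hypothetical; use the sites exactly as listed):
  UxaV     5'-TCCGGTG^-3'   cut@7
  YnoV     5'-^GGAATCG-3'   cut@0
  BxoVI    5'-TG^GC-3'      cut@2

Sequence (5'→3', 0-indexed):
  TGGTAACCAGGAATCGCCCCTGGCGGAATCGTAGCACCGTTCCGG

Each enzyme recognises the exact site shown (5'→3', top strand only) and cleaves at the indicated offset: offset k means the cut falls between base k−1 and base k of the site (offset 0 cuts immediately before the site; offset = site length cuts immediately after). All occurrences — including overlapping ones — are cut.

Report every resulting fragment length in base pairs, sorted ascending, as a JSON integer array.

Per-enzyme occurrences:
  UxaV (TCCGGTG, off=7): starts [40] → cuts [2]
  YnoV (GGAATCG, off=0): starts [9, 24] → cuts [9, 24]
  BxoVI (TGGC, off=2): starts [20] → cuts [22]

Pooled cuts: [2, 9, 22, 24]

Fragment lengths:
  2→9: 7 bp
  9→22: 13 bp
  22→24: 2 bp
  24→2 (wrap): 45-24+2 = 23 bp

[2,7,13,23]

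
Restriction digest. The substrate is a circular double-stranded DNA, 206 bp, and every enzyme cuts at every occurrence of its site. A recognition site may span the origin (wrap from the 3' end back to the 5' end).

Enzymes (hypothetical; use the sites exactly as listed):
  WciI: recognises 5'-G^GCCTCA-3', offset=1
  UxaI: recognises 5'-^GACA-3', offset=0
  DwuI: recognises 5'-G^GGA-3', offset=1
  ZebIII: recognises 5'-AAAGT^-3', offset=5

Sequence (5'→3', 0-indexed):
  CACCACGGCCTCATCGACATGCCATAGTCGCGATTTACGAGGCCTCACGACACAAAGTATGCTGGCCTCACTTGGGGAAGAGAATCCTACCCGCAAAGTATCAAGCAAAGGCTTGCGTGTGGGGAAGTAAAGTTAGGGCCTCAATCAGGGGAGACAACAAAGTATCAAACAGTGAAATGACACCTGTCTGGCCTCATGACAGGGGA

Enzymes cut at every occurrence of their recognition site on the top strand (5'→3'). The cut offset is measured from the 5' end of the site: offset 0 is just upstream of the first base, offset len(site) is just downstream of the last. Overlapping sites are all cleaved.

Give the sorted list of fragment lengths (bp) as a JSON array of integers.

[1,3,4,6,6,7,7,8,9,10,11,11,11,12,12,15,23,24,26]

Site scan:
  WciI (GGCCTCA, off=1): starts [6, 40, 63, 136, 189] → cuts [7, 41, 64, 137, 190]
  UxaI (GACA, off=0): starts [15, 48, 152, 178, 197, 204] → cuts [15, 48, 152, 178, 197, 204]
  DwuI (GGGA, off=1): starts [74, 121, 148, 202] → cuts [75, 122, 149, 203]
  ZebIII (AAAGT, off=5): starts [53, 94, 128, 158] → cuts [58, 99, 133, 163]

All cut coordinates (distinct, sorted): [7, 15, 41, 48, 58, 64, 75, 99, 122, 133, 137, 149, 152, 163, 178, 190, 197, 203, 204]

Fragments:
  7→15: 8 bp
  15→41: 26 bp
  41→48: 7 bp
  48→58: 10 bp
  58→64: 6 bp
  64→75: 11 bp
  75→99: 24 bp
  99→122: 23 bp
  122→133: 11 bp
  133→137: 4 bp
  137→149: 12 bp
  149→152: 3 bp
  152→163: 11 bp
  163→178: 15 bp
  178→190: 12 bp
  190→197: 7 bp
  197→203: 6 bp
  203→204: 1 bp
  204→7 (wrap): 206-204+7 = 9 bp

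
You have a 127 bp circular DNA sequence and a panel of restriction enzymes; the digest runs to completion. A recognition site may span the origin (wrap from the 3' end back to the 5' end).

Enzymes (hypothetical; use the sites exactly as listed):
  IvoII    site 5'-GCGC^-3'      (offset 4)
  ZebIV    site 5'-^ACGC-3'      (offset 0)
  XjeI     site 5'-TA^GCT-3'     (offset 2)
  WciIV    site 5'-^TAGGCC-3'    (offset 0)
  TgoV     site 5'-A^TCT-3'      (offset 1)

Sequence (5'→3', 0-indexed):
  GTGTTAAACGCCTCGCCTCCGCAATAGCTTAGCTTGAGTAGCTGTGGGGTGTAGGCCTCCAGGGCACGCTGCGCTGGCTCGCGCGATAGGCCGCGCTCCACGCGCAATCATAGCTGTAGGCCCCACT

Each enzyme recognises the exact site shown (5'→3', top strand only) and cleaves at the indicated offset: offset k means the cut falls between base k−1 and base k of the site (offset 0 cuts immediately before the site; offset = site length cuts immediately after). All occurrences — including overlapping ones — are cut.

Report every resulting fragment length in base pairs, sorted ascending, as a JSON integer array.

Per-enzyme occurrences:
  IvoII (GCGC, off=4): starts [70, 80, 92, 101] → cuts [74, 84, 96, 105]
  ZebIV (ACGC, off=0): starts [7, 65, 99] → cuts [7, 65, 99]
  XjeI (TAGCT, off=2): starts [24, 29, 38, 110] → cuts [26, 31, 40, 112]
  WciIV (TAGGCC, off=0): starts [51, 86, 116] → cuts [51, 86, 116]
  TgoV (ATCT, off=1): no sites

All cut coordinates (distinct, sorted): [7, 26, 31, 40, 51, 65, 74, 84, 86, 96, 99, 105, 112, 116]

Fragment lengths:
  7→26: 19 bp
  26→31: 5 bp
  31→40: 9 bp
  40→51: 11 bp
  51→65: 14 bp
  65→74: 9 bp
  74→84: 10 bp
  84→86: 2 bp
  86→96: 10 bp
  96→99: 3 bp
  99→105: 6 bp
  105→112: 7 bp
  112→116: 4 bp
  116→7 (wrap): 127-116+7 = 18 bp

[2,3,4,5,6,7,9,9,10,10,11,14,18,19]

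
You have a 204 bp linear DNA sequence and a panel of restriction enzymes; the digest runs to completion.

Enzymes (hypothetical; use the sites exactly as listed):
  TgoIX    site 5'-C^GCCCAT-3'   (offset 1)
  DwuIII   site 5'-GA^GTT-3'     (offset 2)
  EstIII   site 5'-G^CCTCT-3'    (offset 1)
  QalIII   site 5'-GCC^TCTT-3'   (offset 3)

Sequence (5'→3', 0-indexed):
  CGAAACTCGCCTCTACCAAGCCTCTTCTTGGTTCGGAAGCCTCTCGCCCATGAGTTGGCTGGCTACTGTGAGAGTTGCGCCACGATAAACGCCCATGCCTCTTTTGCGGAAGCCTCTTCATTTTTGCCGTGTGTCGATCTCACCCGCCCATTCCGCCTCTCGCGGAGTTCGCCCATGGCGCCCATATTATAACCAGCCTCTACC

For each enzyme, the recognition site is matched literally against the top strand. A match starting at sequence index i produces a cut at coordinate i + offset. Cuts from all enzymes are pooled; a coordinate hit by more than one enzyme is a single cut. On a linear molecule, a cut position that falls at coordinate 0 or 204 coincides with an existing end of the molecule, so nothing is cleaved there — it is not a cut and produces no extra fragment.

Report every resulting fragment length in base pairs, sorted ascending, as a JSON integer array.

Per-enzyme occurrences:
  TgoIX CGCCCAT/1: at [44, 89, 144, 169, 178] ⇒ [45, 90, 145, 170, 179]
  DwuIII GAGTT/2: at [51, 71, 164] ⇒ [53, 73, 166]
  EstIII GCCTCT/1: at [8, 19, 38, 96, 111, 154, 195] ⇒ [9, 20, 39, 97, 112, 155, 196]
  QalIII GCCTCTT/3: at [19, 96, 111] ⇒ [22, 99, 114]

Pooled cuts: [9, 20, 22, 39, 45, 53, 73, 90, 97, 99, 112, 114, 145, 155, 166, 170, 179, 196]

Fragment lengths:
  [0,9): 9 bp
  [9,20): 11 bp
  [20,22): 2 bp
  [22,39): 17 bp
  [39,45): 6 bp
  [45,53): 8 bp
  [53,73): 20 bp
  [73,90): 17 bp
  [90,97): 7 bp
  [97,99): 2 bp
  [99,112): 13 bp
  [112,114): 2 bp
  [114,145): 31 bp
  [145,155): 10 bp
  [155,166): 11 bp
  [166,170): 4 bp
  [170,179): 9 bp
  [179,196): 17 bp
  [196,204): 8 bp

[2,2,2,4,6,7,8,8,9,9,10,11,11,13,17,17,17,20,31]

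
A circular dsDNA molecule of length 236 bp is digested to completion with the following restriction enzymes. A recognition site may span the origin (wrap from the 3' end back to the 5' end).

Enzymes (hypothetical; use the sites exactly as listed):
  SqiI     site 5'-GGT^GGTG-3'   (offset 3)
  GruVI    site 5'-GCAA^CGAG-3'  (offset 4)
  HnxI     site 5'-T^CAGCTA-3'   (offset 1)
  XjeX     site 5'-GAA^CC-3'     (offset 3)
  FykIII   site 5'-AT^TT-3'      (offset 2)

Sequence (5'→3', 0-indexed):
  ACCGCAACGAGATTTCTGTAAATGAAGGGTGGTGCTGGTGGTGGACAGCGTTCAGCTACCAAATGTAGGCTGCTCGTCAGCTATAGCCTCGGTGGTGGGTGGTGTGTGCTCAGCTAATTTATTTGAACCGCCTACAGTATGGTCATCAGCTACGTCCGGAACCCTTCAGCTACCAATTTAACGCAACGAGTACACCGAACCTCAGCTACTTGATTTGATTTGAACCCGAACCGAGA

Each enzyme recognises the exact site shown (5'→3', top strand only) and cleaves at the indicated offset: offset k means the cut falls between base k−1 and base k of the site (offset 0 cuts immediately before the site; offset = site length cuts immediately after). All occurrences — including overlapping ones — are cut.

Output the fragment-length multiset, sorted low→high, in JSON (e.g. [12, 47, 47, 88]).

Site scan:
  SqiI GGTGGTG/3: at [27, 36, 90, 97] ⇒ [30, 39, 93, 100]
  GruVI GCAACGAG/4: at [3, 182] ⇒ [7, 186]
  HnxI TCAGCTA/1: at [51, 76, 109, 145, 165, 201] ⇒ [52, 77, 110, 146, 166, 202]
  XjeX GAACC/3: at [124, 158, 196, 221, 227, 234] ⇒ [1, 127, 161, 199, 224, 230]
  FykIII ATTT/2: at [11, 116, 120, 175, 212, 217] ⇒ [13, 118, 122, 177, 214, 219]

All cut coordinates (distinct, sorted): [1, 7, 13, 30, 39, 52, 77, 93, 100, 110, 118, 122, 127, 146, 161, 166, 177, 186, 199, 202, 214, 219, 224, 230]

Fragment lengths:
  1→7: 6 bp
  7→13: 6 bp
  13→30: 17 bp
  30→39: 9 bp
  39→52: 13 bp
  52→77: 25 bp
  77→93: 16 bp
  93→100: 7 bp
  100→110: 10 bp
  110→118: 8 bp
  118→122: 4 bp
  122→127: 5 bp
  127→146: 19 bp
  146→161: 15 bp
  161→166: 5 bp
  166→177: 11 bp
  177→186: 9 bp
  186→199: 13 bp
  199→202: 3 bp
  202→214: 12 bp
  214→219: 5 bp
  219→224: 5 bp
  224→230: 6 bp
  230→1 (wrap): 236-230+1 = 7 bp

[3,4,5,5,5,5,6,6,6,7,7,8,9,9,10,11,12,13,13,15,16,17,19,25]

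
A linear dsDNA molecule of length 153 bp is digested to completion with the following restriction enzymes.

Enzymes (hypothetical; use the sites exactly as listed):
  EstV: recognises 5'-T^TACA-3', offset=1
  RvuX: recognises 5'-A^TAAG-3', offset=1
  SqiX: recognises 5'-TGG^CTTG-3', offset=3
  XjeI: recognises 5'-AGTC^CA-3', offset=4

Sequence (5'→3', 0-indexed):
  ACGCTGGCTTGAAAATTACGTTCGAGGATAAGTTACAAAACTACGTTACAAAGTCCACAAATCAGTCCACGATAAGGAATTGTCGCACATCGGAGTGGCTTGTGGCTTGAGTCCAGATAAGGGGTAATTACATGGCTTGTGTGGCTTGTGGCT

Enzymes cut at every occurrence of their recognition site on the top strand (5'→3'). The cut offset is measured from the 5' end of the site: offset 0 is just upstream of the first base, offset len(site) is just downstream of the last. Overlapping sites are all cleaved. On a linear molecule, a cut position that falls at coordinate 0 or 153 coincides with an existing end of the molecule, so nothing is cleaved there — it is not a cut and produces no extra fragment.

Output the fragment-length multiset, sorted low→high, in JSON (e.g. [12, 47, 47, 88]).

[4,5,5,7,7,7,8,9,9,9,11,12,13,21,26]

Per-enzyme occurrences:
  EstV TTACA/1: at [32, 45, 127] ⇒ [33, 46, 128]
  RvuX ATAAG/1: at [27, 71, 116] ⇒ [28, 72, 117]
  SqiX TGGCTTG/3: at [4, 95, 102, 132, 141] ⇒ [7, 98, 105, 135, 144]
  XjeI AGTCCA/4: at [51, 63, 109] ⇒ [55, 67, 113]

Pooled cuts: [7, 28, 33, 46, 55, 67, 72, 98, 105, 113, 117, 128, 135, 144]

Fragments:
  [0,7): 7 bp
  [7,28): 21 bp
  [28,33): 5 bp
  [33,46): 13 bp
  [46,55): 9 bp
  [55,67): 12 bp
  [67,72): 5 bp
  [72,98): 26 bp
  [98,105): 7 bp
  [105,113): 8 bp
  [113,117): 4 bp
  [117,128): 11 bp
  [128,135): 7 bp
  [135,144): 9 bp
  [144,153): 9 bp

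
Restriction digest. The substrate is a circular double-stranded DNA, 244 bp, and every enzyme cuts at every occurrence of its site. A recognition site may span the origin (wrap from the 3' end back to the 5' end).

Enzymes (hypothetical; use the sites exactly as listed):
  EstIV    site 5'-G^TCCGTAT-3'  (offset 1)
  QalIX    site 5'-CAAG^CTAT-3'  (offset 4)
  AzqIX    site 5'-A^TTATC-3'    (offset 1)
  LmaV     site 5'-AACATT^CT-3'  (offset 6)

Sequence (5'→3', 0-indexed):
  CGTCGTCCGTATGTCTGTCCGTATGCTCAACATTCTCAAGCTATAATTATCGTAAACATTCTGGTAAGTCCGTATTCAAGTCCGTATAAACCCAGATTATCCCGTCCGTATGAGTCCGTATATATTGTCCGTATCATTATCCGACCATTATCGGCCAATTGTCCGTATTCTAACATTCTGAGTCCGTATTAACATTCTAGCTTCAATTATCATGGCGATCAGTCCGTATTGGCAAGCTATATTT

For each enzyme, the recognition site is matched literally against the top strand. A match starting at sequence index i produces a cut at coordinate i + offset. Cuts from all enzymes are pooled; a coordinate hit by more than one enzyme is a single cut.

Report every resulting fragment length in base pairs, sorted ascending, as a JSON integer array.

Site scan:
  EstIV (GTCCGTAT, off=1): starts [4, 16, 67, 79, 103, 113, 126, 160, 181, 221] → cuts [5, 17, 68, 80, 104, 114, 127, 161, 182, 222]
  QalIX (CAAGCTAT, off=4): starts [36, 232] → cuts [40, 236]
  AzqIX (ATTATC, off=1): starts [45, 95, 135, 146, 205] → cuts [46, 96, 136, 147, 206]
  LmaV (AACATTCT, off=6): starts [28, 54, 171, 190] → cuts [34, 60, 177, 196]

All cut coordinates (distinct, sorted): [5, 17, 34, 40, 46, 60, 68, 80, 96, 104, 114, 127, 136, 147, 161, 177, 182, 196, 206, 222, 236]

Fragments:
  5→17: 12 bp
  17→34: 17 bp
  34→40: 6 bp
  40→46: 6 bp
  46→60: 14 bp
  60→68: 8 bp
  68→80: 12 bp
  80→96: 16 bp
  96→104: 8 bp
  104→114: 10 bp
  114→127: 13 bp
  127→136: 9 bp
  136→147: 11 bp
  147→161: 14 bp
  161→177: 16 bp
  177→182: 5 bp
  182→196: 14 bp
  196→206: 10 bp
  206→222: 16 bp
  222→236: 14 bp
  236→5 (wrap): 244-236+5 = 13 bp

[5,6,6,8,8,9,10,10,11,12,12,13,13,14,14,14,14,16,16,16,17]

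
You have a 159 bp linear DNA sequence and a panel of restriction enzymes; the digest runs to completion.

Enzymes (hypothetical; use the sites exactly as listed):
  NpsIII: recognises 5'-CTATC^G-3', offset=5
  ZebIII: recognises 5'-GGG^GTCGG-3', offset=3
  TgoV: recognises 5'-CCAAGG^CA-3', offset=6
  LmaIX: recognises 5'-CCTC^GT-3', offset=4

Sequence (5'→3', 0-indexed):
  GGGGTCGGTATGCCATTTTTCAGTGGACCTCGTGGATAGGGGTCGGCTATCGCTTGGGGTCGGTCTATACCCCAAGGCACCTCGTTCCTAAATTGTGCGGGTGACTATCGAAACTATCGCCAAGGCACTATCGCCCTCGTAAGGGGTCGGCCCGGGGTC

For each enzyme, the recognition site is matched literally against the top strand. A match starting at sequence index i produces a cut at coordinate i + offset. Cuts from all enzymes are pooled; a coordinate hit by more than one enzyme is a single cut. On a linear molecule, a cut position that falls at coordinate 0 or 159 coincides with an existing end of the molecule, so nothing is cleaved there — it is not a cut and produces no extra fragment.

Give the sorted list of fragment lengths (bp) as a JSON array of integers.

[3,6,6,7,7,7,7,9,10,10,14,19,26,28]

Site scan:
  NpsIII (CTATCG, off=5): starts [46, 104, 113, 127] → cuts [51, 109, 118, 132]
  ZebIII (GGGGTCGG, off=3): starts [0, 38, 55, 142] → cuts [3, 41, 58, 145]
  TgoV (CCAAGGCA, off=6): starts [71, 119] → cuts [77, 125]
  LmaIX (CCTCGT, off=4): starts [27, 79, 134] → cuts [31, 83, 138]

Pooled cuts: [3, 31, 41, 51, 58, 77, 83, 109, 118, 125, 132, 138, 145]

Fragments:
  [0,3): 3 bp
  [3,31): 28 bp
  [31,41): 10 bp
  [41,51): 10 bp
  [51,58): 7 bp
  [58,77): 19 bp
  [77,83): 6 bp
  [83,109): 26 bp
  [109,118): 9 bp
  [118,125): 7 bp
  [125,132): 7 bp
  [132,138): 6 bp
  [138,145): 7 bp
  [145,159): 14 bp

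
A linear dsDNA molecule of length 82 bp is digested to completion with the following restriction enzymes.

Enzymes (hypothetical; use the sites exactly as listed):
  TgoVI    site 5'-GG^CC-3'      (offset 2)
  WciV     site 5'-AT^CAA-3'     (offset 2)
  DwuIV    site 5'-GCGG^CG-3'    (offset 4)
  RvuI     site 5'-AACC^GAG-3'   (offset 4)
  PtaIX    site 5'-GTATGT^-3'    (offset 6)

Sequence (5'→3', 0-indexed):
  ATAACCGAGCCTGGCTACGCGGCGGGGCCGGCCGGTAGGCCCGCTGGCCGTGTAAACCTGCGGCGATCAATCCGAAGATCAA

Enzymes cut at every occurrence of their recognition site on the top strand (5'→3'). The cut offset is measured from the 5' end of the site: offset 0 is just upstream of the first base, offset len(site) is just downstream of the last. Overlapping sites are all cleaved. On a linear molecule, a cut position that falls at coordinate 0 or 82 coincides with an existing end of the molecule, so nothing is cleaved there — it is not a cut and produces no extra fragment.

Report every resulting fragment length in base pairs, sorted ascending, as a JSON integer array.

Per-enzyme occurrences:
  TgoVI (GGCC, off=2): starts [25, 29, 37, 45] → cuts [27, 31, 39, 47]
  WciV (ATCAA, off=2): starts [65, 77] → cuts [67, 79]
  DwuIV (GCGGCG, off=4): starts [18, 59] → cuts [22, 63]
  RvuI (AACCGAG, off=4): starts [2] → cuts [6]
  PtaIX (GTATGT, off=6): no sites

Pooled cuts: [6, 22, 27, 31, 39, 47, 63, 67, 79]

Fragment lengths:
  [0,6): 6 bp
  [6,22): 16 bp
  [22,27): 5 bp
  [27,31): 4 bp
  [31,39): 8 bp
  [39,47): 8 bp
  [47,63): 16 bp
  [63,67): 4 bp
  [67,79): 12 bp
  [79,82): 3 bp

[3,4,4,5,6,8,8,12,16,16]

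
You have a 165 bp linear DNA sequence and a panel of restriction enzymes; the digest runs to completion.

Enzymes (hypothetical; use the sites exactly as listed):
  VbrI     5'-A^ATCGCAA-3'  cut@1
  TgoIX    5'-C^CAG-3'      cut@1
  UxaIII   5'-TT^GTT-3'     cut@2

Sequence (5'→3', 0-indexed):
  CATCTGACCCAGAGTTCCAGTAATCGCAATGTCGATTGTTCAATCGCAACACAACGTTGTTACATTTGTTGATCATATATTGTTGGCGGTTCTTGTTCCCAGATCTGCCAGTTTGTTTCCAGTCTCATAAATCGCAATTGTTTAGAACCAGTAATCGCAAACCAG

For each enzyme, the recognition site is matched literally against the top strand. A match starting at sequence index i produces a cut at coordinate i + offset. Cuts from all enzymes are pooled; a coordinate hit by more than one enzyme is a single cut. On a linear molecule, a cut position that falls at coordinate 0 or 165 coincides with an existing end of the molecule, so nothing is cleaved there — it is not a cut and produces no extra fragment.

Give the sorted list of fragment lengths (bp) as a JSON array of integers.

[3,5,5,5,5,5,6,8,9,9,9,9,9,9,11,13,14,15,16]

Site scan:
  VbrI AATCGCAA/1: at [21, 41, 129, 152] ⇒ [22, 42, 130, 153]
  TgoIX CCAG/1: at [8, 16, 98, 107, 118, 147, 161] ⇒ [9, 17, 99, 108, 119, 148, 162]
  UxaIII TTGTT/2: at [35, 56, 65, 79, 92, 112, 137] ⇒ [37, 58, 67, 81, 94, 114, 139]

Pooled cuts: [9, 17, 22, 37, 42, 58, 67, 81, 94, 99, 108, 114, 119, 130, 139, 148, 153, 162]

Fragment lengths:
  [0,9): 9 bp
  [9,17): 8 bp
  [17,22): 5 bp
  [22,37): 15 bp
  [37,42): 5 bp
  [42,58): 16 bp
  [58,67): 9 bp
  [67,81): 14 bp
  [81,94): 13 bp
  [94,99): 5 bp
  [99,108): 9 bp
  [108,114): 6 bp
  [114,119): 5 bp
  [119,130): 11 bp
  [130,139): 9 bp
  [139,148): 9 bp
  [148,153): 5 bp
  [153,162): 9 bp
  [162,165): 3 bp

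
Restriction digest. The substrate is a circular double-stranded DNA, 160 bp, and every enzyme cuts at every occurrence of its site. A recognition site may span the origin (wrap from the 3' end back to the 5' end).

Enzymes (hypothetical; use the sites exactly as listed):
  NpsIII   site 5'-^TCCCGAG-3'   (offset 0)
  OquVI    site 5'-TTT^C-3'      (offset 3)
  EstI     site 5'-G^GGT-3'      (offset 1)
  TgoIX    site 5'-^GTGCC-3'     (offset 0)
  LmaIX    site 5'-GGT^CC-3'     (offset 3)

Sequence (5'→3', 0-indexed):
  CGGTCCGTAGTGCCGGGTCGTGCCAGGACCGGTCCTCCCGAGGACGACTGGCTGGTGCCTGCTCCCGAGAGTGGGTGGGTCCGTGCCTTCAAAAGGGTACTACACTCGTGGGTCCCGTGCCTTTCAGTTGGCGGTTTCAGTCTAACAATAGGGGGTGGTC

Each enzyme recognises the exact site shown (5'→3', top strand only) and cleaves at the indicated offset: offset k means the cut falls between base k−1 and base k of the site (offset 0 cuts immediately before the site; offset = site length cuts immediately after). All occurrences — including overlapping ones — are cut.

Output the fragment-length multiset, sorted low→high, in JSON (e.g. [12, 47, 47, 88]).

[2,2,3,3,3,4,4,5,5,6,6,8,8,11,13,13,14,15,16,19]

Per-enzyme occurrences:
  NpsIII (TCCCGAG, off=0): starts [35, 62] → cuts [35, 62]
  OquVI (TTTC, off=3): starts [121, 134] → cuts [124, 137]
  EstI (GGGT, off=1): starts [14, 72, 76, 94, 109, 152] → cuts [15, 73, 77, 95, 110, 153]
  TgoIX (GTGCC, off=0): starts [9, 19, 54, 82, 116] → cuts [9, 19, 54, 82, 116]
  LmaIX (GGTCC, off=3): starts [1, 30, 77, 110, 156] → cuts [4, 33, 80, 113, 159]

Pooled cuts: [4, 9, 15, 19, 33, 35, 54, 62, 73, 77, 80, 82, 95, 110, 113, 116, 124, 137, 153, 159]

Fragments:
  4→9: 5 bp
  9→15: 6 bp
  15→19: 4 bp
  19→33: 14 bp
  33→35: 2 bp
  35→54: 19 bp
  54→62: 8 bp
  62→73: 11 bp
  73→77: 4 bp
  77→80: 3 bp
  80→82: 2 bp
  82→95: 13 bp
  95→110: 15 bp
  110→113: 3 bp
  113→116: 3 bp
  116→124: 8 bp
  124→137: 13 bp
  137→153: 16 bp
  153→159: 6 bp
  159→4 (wrap): 160-159+4 = 5 bp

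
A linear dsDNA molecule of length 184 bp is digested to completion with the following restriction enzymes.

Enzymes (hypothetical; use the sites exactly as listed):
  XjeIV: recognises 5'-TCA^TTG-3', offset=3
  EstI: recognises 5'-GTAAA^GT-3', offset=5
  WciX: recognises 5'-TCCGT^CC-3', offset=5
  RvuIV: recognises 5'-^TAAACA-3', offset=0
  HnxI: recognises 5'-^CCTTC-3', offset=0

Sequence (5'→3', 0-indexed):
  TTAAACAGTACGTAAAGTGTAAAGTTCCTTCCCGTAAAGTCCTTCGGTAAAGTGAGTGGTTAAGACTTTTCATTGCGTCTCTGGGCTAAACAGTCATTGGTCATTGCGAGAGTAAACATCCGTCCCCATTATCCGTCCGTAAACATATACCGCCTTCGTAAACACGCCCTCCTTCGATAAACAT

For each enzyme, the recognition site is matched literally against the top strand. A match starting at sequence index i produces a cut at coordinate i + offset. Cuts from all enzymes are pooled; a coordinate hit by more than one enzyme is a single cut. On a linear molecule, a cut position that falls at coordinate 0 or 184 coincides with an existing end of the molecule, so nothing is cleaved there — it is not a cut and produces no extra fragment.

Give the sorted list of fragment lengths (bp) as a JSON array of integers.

Scan for sites:
  XjeIV (TCATTG, off=3): starts [69, 93, 100] → cuts [72, 96, 103]
  EstI (GTAAAGT, off=5): starts [11, 18, 33, 46] → cuts [16, 23, 38, 51]
  WciX (TCCGTCC, off=5): starts [118, 131] → cuts [123, 136]
  RvuIV (TAAACA, off=0): starts [1, 86, 112, 139, 158, 177] → cuts [1, 86, 112, 139, 158, 177]
  HnxI (CCTTC, off=0): starts [26, 40, 152, 170] → cuts [26, 40, 152, 170]

Pooled cuts: [1, 16, 23, 26, 38, 40, 51, 72, 86, 96, 103, 112, 123, 136, 139, 152, 158, 170, 177]

Fragment lengths:
  [0,1): 1 bp
  [1,16): 15 bp
  [16,23): 7 bp
  [23,26): 3 bp
  [26,38): 12 bp
  [38,40): 2 bp
  [40,51): 11 bp
  [51,72): 21 bp
  [72,86): 14 bp
  [86,96): 10 bp
  [96,103): 7 bp
  [103,112): 9 bp
  [112,123): 11 bp
  [123,136): 13 bp
  [136,139): 3 bp
  [139,152): 13 bp
  [152,158): 6 bp
  [158,170): 12 bp
  [170,177): 7 bp
  [177,184): 7 bp

[1,2,3,3,6,7,7,7,7,9,10,11,11,12,12,13,13,14,15,21]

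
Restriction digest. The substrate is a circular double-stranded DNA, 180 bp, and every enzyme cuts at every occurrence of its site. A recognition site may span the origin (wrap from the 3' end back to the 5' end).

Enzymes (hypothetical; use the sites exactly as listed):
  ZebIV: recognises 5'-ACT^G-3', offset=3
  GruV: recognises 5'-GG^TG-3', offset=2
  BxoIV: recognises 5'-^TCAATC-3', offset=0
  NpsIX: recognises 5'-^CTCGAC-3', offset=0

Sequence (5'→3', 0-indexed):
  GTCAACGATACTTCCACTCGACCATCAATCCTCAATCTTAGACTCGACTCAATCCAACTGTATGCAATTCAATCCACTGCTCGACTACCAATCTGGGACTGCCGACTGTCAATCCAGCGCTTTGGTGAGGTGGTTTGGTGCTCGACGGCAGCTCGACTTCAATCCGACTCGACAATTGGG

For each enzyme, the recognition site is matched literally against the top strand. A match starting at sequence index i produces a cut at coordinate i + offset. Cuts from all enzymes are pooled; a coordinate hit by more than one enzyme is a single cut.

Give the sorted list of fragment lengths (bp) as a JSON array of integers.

[1,1,2,5,6,7,7,7,8,8,9,9,10,11,11,11,17,21,29]

Site scan:
  ZebIV (ACTG, off=3): starts [56, 75, 97, 104] → cuts [59, 78, 100, 107]
  GruV (GGTG, off=2): starts [123, 128, 136] → cuts [125, 130, 138]
  BxoIV (TCAATC, off=0): starts [24, 31, 48, 68, 108, 158] → cuts [24, 31, 48, 68, 108, 158]
  NpsIX (CTCGAC, off=0): starts [16, 42, 79, 140, 151, 167] → cuts [16, 42, 79, 140, 151, 167]

All cut coordinates (distinct, sorted): [16, 24, 31, 42, 48, 59, 68, 78, 79, 100, 107, 108, 125, 130, 138, 140, 151, 158, 167]

Fragments:
  16→24: 8 bp
  24→31: 7 bp
  31→42: 11 bp
  42→48: 6 bp
  48→59: 11 bp
  59→68: 9 bp
  68→78: 10 bp
  78→79: 1 bp
  79→100: 21 bp
  100→107: 7 bp
  107→108: 1 bp
  108→125: 17 bp
  125→130: 5 bp
  130→138: 8 bp
  138→140: 2 bp
  140→151: 11 bp
  151→158: 7 bp
  158→167: 9 bp
  167→16 (wrap): 180-167+16 = 29 bp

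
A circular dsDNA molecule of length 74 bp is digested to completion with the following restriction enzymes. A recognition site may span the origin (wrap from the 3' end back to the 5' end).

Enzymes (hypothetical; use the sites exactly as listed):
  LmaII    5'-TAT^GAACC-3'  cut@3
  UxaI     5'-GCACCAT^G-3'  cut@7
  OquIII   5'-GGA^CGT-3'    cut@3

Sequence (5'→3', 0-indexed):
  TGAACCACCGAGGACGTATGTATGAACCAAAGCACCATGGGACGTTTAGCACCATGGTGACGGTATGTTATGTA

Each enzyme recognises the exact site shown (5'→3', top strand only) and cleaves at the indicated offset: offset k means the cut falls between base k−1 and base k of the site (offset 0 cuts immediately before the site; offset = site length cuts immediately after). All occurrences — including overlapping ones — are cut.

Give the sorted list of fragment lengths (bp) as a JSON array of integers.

[4,9,13,13,15,20]

Per-enzyme occurrences:
  LmaII TATGAACC/3: at [20, 72] ⇒ [1, 23]
  UxaI GCACCATG/7: at [31, 48] ⇒ [38, 55]
  OquIII GGACGT/3: at [11, 39] ⇒ [14, 42]

Pooled cuts: [1, 14, 23, 38, 42, 55]

Fragments:
  1→14: 13 bp
  14→23: 9 bp
  23→38: 15 bp
  38→42: 4 bp
  42→55: 13 bp
  55→1 (wrap): 74-55+1 = 20 bp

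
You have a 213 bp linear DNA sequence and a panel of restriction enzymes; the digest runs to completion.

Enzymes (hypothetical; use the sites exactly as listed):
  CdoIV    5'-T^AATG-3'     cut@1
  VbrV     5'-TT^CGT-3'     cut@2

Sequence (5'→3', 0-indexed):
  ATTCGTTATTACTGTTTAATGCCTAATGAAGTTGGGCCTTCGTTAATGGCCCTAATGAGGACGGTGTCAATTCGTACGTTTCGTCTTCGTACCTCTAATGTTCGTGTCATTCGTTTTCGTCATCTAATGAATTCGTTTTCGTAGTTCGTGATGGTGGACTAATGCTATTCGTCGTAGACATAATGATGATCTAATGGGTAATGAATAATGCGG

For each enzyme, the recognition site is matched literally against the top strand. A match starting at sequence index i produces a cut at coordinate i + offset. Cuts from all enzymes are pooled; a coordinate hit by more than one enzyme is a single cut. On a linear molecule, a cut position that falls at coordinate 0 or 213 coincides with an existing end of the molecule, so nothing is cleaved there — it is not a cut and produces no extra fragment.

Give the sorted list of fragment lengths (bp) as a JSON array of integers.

[3,4,6,6,6,6,7,7,7,7,7,8,8,9,9,9,9,9,11,12,14,14,16,19]

Site scan:
  CdoIV (TAATG, off=1): starts [16, 23, 43, 52, 95, 124, 159, 180, 191, 198, 205] → cuts [17, 24, 44, 53, 96, 125, 160, 181, 192, 199, 206]
  VbrV (TTCGT, off=2): starts [1, 38, 70, 79, 85, 100, 109, 115, 131, 137, 144, 167] → cuts [3, 40, 72, 81, 87, 102, 111, 117, 133, 139, 146, 169]

All cut coordinates (distinct, sorted): [3, 17, 24, 40, 44, 53, 72, 81, 87, 96, 102, 111, 117, 125, 133, 139, 146, 160, 169, 181, 192, 199, 206]

Fragment lengths:
  [0,3): 3 bp
  [3,17): 14 bp
  [17,24): 7 bp
  [24,40): 16 bp
  [40,44): 4 bp
  [44,53): 9 bp
  [53,72): 19 bp
  [72,81): 9 bp
  [81,87): 6 bp
  [87,96): 9 bp
  [96,102): 6 bp
  [102,111): 9 bp
  [111,117): 6 bp
  [117,125): 8 bp
  [125,133): 8 bp
  [133,139): 6 bp
  [139,146): 7 bp
  [146,160): 14 bp
  [160,169): 9 bp
  [169,181): 12 bp
  [181,192): 11 bp
  [192,199): 7 bp
  [199,206): 7 bp
  [206,213): 7 bp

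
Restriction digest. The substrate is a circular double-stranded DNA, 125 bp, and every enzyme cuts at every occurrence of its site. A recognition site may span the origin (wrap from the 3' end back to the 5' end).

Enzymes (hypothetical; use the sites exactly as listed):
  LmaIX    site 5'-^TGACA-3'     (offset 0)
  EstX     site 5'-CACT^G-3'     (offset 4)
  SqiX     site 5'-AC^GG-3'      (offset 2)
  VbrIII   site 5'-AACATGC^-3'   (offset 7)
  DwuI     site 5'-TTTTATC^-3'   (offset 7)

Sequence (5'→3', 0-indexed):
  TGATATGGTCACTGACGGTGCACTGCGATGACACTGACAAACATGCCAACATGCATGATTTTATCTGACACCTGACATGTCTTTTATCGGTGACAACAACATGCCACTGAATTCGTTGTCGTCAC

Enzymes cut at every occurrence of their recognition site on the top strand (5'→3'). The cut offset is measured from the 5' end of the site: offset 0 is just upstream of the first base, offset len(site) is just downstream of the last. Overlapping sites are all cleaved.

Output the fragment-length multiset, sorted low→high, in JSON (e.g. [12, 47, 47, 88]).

[1,2,3,4,4,6,7,8,8,11,11,12,14,16,18]

Site scan:
  LmaIX (TGACA, off=0): starts [28, 34, 65, 72, 90] → cuts [28, 34, 65, 72, 90]
  EstX (CACTG, off=4): starts [9, 20, 31, 104, 122] → cuts [1, 13, 24, 35, 108]
  SqiX (ACGG, off=2): starts [14] → cuts [16]
  VbrIII (AACATGC, off=7): starts [39, 47, 97] → cuts [46, 54, 104]
  DwuI (TTTTATC, off=7): starts [58, 81] → cuts [65, 88]

Pooled cuts: [1, 13, 16, 24, 28, 34, 35, 46, 54, 65, 72, 88, 90, 104, 108]

Fragments:
  1→13: 12 bp
  13→16: 3 bp
  16→24: 8 bp
  24→28: 4 bp
  28→34: 6 bp
  34→35: 1 bp
  35→46: 11 bp
  46→54: 8 bp
  54→65: 11 bp
  65→72: 7 bp
  72→88: 16 bp
  88→90: 2 bp
  90→104: 14 bp
  104→108: 4 bp
  108→1 (wrap): 125-108+1 = 18 bp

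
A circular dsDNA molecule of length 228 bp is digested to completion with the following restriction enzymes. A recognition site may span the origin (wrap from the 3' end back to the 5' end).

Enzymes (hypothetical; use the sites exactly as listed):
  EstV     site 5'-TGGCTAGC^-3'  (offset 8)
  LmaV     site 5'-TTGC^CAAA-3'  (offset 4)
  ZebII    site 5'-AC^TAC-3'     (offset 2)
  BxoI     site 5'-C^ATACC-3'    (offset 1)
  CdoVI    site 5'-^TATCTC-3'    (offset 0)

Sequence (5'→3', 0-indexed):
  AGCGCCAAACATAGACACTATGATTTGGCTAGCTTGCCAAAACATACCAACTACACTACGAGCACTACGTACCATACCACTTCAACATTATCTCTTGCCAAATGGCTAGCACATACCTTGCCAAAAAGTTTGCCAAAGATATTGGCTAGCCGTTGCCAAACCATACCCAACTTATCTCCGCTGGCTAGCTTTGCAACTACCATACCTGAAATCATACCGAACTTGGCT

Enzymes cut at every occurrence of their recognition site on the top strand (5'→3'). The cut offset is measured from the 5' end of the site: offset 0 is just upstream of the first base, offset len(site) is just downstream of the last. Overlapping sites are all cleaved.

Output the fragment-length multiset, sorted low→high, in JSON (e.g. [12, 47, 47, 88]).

Scan for sites:
  EstV TGGCTAGC/8: at [25, 102, 142, 181, 223] ⇒ [3, 33, 110, 150, 189]
  LmaV TTGCCAAA/4: at [33, 94, 117, 129, 152] ⇒ [37, 98, 121, 133, 156]
  ZebII ACTAC/2: at [49, 54, 63, 195] ⇒ [51, 56, 65, 197]
  BxoI CATACC/1: at [42, 72, 111, 161, 200, 212] ⇒ [43, 73, 112, 162, 201, 213]
  CdoVI TATCTC/0: at [88, 172] ⇒ [88, 172]

Pooled cuts: [3, 33, 37, 43, 51, 56, 65, 73, 88, 98, 110, 112, 121, 133, 150, 156, 162, 172, 189, 197, 201, 213]

Fragments:
  3→33: 30 bp
  33→37: 4 bp
  37→43: 6 bp
  43→51: 8 bp
  51→56: 5 bp
  56→65: 9 bp
  65→73: 8 bp
  73→88: 15 bp
  88→98: 10 bp
  98→110: 12 bp
  110→112: 2 bp
  112→121: 9 bp
  121→133: 12 bp
  133→150: 17 bp
  150→156: 6 bp
  156→162: 6 bp
  162→172: 10 bp
  172→189: 17 bp
  189→197: 8 bp
  197→201: 4 bp
  201→213: 12 bp
  213→3 (wrap): 228-213+3 = 18 bp

[2,4,4,5,6,6,6,8,8,8,9,9,10,10,12,12,12,15,17,17,18,30]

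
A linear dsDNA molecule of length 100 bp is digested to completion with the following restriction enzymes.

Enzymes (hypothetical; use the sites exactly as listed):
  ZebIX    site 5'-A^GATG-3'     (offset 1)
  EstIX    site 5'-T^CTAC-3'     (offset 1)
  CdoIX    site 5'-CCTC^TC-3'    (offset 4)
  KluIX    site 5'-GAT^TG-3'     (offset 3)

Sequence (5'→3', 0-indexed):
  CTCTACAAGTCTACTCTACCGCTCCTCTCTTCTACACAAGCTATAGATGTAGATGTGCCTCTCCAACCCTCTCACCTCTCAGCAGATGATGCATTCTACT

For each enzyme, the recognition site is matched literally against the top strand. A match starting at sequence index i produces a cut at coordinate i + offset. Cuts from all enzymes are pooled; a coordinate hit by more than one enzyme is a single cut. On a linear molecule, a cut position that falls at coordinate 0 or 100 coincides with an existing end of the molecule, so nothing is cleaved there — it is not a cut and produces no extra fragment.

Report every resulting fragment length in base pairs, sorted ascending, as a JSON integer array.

Site scan:
  ZebIX AGATG/1: at [44, 50, 83] ⇒ [45, 51, 84]
  EstIX TCTAC/1: at [1, 9, 14, 30, 94] ⇒ [2, 10, 15, 31, 95]
  CdoIX CCTCTC/4: at [23, 57, 67, 74] ⇒ [27, 61, 71, 78]
  KluIX (GATTG, off=3): no sites

Pooled cuts: [2, 10, 15, 27, 31, 45, 51, 61, 71, 78, 84, 95]

Fragments:
  [0,2): 2 bp
  [2,10): 8 bp
  [10,15): 5 bp
  [15,27): 12 bp
  [27,31): 4 bp
  [31,45): 14 bp
  [45,51): 6 bp
  [51,61): 10 bp
  [61,71): 10 bp
  [71,78): 7 bp
  [78,84): 6 bp
  [84,95): 11 bp
  [95,100): 5 bp

[2,4,5,5,6,6,7,8,10,10,11,12,14]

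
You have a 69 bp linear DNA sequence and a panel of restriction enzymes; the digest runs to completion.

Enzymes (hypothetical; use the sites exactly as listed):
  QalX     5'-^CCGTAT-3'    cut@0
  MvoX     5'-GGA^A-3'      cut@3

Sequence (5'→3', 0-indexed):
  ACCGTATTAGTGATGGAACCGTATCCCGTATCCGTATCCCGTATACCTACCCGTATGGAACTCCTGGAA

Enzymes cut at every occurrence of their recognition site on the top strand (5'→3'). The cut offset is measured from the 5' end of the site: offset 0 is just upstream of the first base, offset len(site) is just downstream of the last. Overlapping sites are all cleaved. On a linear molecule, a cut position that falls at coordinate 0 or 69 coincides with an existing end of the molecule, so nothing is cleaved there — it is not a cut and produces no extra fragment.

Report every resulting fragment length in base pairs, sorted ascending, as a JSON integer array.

Scan for sites:
  QalX (CCGTAT, off=0): starts [1, 18, 25, 31, 38, 50] → cuts [1, 18, 25, 31, 38, 50]
  MvoX (GGAA, off=3): starts [14, 56, 65] → cuts [17, 59, 68]

Pooled cuts: [1, 17, 18, 25, 31, 38, 50, 59, 68]

Fragment lengths:
  [0,1): 1 bp
  [1,17): 16 bp
  [17,18): 1 bp
  [18,25): 7 bp
  [25,31): 6 bp
  [31,38): 7 bp
  [38,50): 12 bp
  [50,59): 9 bp
  [59,68): 9 bp
  [68,69): 1 bp

[1,1,1,6,7,7,9,9,12,16]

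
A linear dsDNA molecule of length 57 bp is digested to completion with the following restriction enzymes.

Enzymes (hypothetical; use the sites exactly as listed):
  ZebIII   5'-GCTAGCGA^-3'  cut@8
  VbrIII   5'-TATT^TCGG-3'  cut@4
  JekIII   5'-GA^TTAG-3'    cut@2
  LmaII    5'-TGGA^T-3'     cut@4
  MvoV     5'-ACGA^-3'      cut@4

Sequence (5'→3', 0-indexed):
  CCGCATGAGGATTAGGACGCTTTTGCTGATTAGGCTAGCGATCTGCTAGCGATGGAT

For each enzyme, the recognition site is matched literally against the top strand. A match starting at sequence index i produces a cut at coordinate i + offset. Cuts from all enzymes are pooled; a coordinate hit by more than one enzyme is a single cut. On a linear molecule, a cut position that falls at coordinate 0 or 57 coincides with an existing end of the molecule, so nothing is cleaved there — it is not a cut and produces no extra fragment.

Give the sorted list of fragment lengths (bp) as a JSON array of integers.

Per-enzyme occurrences:
  ZebIII (GCTAGCGA, off=8): starts [33, 44] → cuts [41, 52]
  VbrIII (TATTTCGG, off=4): no sites
  JekIII (GATTAG, off=2): starts [9, 27] → cuts [11, 29]
  LmaII (TGGAT, off=4): starts [52] → cuts [56]
  MvoV (ACGA, off=4): no sites

Pooled cuts: [11, 29, 41, 52, 56]

Fragment lengths:
  [0,11): 11 bp
  [11,29): 18 bp
  [29,41): 12 bp
  [41,52): 11 bp
  [52,56): 4 bp
  [56,57): 1 bp

[1,4,11,11,12,18]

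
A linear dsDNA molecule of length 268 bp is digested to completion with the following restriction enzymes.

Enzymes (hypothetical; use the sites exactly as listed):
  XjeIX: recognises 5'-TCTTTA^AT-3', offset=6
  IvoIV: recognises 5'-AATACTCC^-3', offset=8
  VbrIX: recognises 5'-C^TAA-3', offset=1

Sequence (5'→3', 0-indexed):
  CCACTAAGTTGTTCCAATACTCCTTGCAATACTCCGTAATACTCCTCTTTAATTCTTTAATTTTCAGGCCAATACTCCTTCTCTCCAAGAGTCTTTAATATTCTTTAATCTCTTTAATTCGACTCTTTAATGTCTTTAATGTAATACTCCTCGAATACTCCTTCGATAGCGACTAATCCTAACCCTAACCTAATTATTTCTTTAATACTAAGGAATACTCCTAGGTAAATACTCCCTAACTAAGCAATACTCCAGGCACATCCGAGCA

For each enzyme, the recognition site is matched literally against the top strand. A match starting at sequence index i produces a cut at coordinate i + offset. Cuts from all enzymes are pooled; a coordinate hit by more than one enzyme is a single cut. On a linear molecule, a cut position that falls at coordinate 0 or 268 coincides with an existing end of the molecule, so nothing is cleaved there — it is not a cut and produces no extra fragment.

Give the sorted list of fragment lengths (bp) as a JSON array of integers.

[1,4,4,4,5,6,6,6,8,9,9,10,10,11,12,12,12,13,13,13,14,14,15,19,19,19]

Site scan:
  XjeIX TCTTTAAT/6: at [45, 53, 91, 101, 110, 123, 132, 198] ⇒ [51, 59, 97, 107, 116, 129, 138, 204]
  IvoIV AATACTCC/8: at [15, 27, 37, 70, 142, 153, 213, 227, 245] ⇒ [23, 35, 45, 78, 150, 161, 221, 235, 253]
  VbrIX CTAA/1: at [3, 172, 178, 184, 189, 207, 235, 239] ⇒ [4, 173, 179, 185, 190, 208, 236, 240]

Pooled cuts: [4, 23, 35, 45, 51, 59, 78, 97, 107, 116, 129, 138, 150, 161, 173, 179, 185, 190, 204, 208, 221, 235, 236, 240, 253]

Fragments:
  [0,4): 4 bp
  [4,23): 19 bp
  [23,35): 12 bp
  [35,45): 10 bp
  [45,51): 6 bp
  [51,59): 8 bp
  [59,78): 19 bp
  [78,97): 19 bp
  [97,107): 10 bp
  [107,116): 9 bp
  [116,129): 13 bp
  [129,138): 9 bp
  [138,150): 12 bp
  [150,161): 11 bp
  [161,173): 12 bp
  [173,179): 6 bp
  [179,185): 6 bp
  [185,190): 5 bp
  [190,204): 14 bp
  [204,208): 4 bp
  [208,221): 13 bp
  [221,235): 14 bp
  [235,236): 1 bp
  [236,240): 4 bp
  [240,253): 13 bp
  [253,268): 15 bp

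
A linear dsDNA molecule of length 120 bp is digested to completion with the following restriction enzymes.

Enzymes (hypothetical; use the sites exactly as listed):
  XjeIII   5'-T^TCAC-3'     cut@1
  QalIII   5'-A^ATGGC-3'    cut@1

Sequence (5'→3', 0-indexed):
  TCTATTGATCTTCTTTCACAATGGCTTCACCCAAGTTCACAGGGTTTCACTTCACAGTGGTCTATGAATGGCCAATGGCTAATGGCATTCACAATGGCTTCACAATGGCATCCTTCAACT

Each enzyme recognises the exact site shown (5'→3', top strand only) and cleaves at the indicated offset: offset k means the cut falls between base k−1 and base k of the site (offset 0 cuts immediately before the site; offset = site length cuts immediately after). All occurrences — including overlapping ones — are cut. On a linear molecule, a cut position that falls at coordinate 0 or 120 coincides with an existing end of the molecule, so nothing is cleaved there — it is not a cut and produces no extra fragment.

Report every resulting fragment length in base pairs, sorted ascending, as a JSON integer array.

Site scan:
  XjeIII TTCAC/1: at [14, 25, 35, 45, 50, 87, 98] ⇒ [15, 26, 36, 46, 51, 88, 99]
  QalIII AATGGC/1: at [19, 66, 73, 80, 92, 103] ⇒ [20, 67, 74, 81, 93, 104]

All cut coordinates (distinct, sorted): [15, 20, 26, 36, 46, 51, 67, 74, 81, 88, 93, 99, 104]

Fragments:
  [0,15): 15 bp
  [15,20): 5 bp
  [20,26): 6 bp
  [26,36): 10 bp
  [36,46): 10 bp
  [46,51): 5 bp
  [51,67): 16 bp
  [67,74): 7 bp
  [74,81): 7 bp
  [81,88): 7 bp
  [88,93): 5 bp
  [93,99): 6 bp
  [99,104): 5 bp
  [104,120): 16 bp

[5,5,5,5,6,6,7,7,7,10,10,15,16,16]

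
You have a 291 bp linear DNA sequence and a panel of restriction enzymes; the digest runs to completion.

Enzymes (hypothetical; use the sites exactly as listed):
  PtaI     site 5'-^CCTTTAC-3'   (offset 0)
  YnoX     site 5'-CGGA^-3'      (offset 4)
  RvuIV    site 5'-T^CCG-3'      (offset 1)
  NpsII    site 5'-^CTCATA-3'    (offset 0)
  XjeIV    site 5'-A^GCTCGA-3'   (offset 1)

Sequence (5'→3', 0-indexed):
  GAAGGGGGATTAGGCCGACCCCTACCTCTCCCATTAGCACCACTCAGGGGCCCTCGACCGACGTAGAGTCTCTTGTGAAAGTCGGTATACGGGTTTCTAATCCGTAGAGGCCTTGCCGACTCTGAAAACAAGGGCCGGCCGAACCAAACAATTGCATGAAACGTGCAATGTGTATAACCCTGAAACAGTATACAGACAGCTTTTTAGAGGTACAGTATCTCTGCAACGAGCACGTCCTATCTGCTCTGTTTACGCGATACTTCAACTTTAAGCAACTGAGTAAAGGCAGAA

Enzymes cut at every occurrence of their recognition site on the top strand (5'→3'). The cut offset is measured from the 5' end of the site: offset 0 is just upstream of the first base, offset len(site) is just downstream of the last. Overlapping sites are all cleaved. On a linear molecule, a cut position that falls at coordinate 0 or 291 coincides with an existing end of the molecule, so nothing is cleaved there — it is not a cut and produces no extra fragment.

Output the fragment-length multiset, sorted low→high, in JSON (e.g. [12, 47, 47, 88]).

Per-enzyme occurrences:
  PtaI (CCTTTAC, off=0): no sites
  YnoX (CGGA, off=4): no sites
  RvuIV TCCG/1: at [100] ⇒ [101]
  NpsII (CTCATA, off=0): no sites
  XjeIV (AGCTCGA, off=1): no sites

Pooled cuts: [101]

Fragments:
  [0,101): 101 bp
  [101,291): 190 bp

[101,190]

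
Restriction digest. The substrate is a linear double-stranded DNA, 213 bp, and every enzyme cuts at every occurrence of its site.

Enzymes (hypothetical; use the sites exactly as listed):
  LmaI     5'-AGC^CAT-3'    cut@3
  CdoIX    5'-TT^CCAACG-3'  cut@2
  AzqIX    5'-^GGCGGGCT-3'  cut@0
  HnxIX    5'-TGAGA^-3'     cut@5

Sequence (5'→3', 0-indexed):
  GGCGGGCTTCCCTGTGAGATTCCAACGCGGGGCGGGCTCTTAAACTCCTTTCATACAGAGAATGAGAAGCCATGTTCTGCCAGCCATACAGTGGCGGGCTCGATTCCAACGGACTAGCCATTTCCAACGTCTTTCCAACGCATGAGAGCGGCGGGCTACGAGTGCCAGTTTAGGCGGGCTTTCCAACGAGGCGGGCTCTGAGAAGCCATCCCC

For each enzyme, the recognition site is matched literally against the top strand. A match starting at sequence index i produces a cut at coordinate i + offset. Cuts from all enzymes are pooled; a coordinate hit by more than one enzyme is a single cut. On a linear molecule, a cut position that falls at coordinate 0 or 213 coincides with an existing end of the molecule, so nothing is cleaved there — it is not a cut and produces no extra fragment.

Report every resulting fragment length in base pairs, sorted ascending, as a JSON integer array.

[2,2,3,3,5,7,7,8,9,10,11,13,13,13,14,14,19,23,37]

Scan for sites:
  LmaI (AGCCAT, off=3): starts [67, 81, 115, 203] → cuts [70, 84, 118, 206]
  CdoIX (TTCCAACG, off=2): starts [19, 103, 121, 132, 180] → cuts [21, 105, 123, 134, 182]
  AzqIX (GGCGGGCT, off=0): starts [0, 30, 92, 149, 172, 189] → cuts [30, 92, 149, 172, 189] (position 0 is a terminus of the linear molecule — no cut)
  HnxIX (TGAGA, off=5): starts [14, 62, 142, 198] → cuts [19, 67, 147, 203]

Pooled cuts: [19, 21, 30, 67, 70, 84, 92, 105, 118, 123, 134, 147, 149, 172, 182, 189, 203, 206]

Fragments:
  [0,19): 19 bp
  [19,21): 2 bp
  [21,30): 9 bp
  [30,67): 37 bp
  [67,70): 3 bp
  [70,84): 14 bp
  [84,92): 8 bp
  [92,105): 13 bp
  [105,118): 13 bp
  [118,123): 5 bp
  [123,134): 11 bp
  [134,147): 13 bp
  [147,149): 2 bp
  [149,172): 23 bp
  [172,182): 10 bp
  [182,189): 7 bp
  [189,203): 14 bp
  [203,206): 3 bp
  [206,213): 7 bp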